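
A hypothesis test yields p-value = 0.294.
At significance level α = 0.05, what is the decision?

Answer: fail to reject H₀

Derivation:
Compare p-value to α:
0.294 ≥ 0.05
Decision: fail to reject H₀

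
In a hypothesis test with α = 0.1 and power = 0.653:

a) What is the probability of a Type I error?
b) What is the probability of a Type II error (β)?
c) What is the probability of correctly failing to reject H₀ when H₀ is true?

a) Type I error probability = α = 0.1
b) Power = P(reject H₀ | H₁ true) = 1 - β = 0.653, so Type II error probability = β = 1 - Power = 0.347
c) P(fail to reject H₀ | H₀ true) = 1 - α = 0.9

Answer: a) 0.1, b) 0.347, c) 0.9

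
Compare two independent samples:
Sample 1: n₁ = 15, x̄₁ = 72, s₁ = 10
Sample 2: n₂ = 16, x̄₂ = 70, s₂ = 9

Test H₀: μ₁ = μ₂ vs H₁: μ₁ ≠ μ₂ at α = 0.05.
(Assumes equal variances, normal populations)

Pooled variance: s²_p = [14×10² + 15×9²]/(29) = 90.1724
s_p = 9.4959
SE = s_p×√(1/n₁ + 1/n₂) = 9.4959×√(1/15 + 1/16) = 3.4128
t = (x̄₁ - x̄₂)/SE = (72 - 70)/3.4128 = 0.5860
df = 29, t-critical = ±2.045
Decision: fail to reject H₀

Answer: t = 0.5860, fail to reject H₀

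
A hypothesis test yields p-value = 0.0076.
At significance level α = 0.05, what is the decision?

Compare p-value to α:
0.0076 < 0.05
Decision: reject H₀

Answer: reject H₀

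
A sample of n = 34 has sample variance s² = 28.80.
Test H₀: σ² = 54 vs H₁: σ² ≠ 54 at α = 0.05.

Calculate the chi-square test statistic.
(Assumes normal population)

df = n - 1 = 33
χ² = (n-1)s²/σ₀² = 33×28.80/54 = 17.6000
Critical values: χ²_{0.975,33} = 19.047, χ²_{0.025,33} = 50.725
Rejection region: χ² < 19.047 or χ² > 50.725
Decision: reject H₀

Answer: χ² = 17.6000, reject H₀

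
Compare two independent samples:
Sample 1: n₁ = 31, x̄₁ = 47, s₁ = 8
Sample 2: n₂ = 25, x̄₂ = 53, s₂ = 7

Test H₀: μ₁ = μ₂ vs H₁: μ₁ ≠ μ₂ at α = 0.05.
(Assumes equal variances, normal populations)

Answer: t = -2.9478, reject H₀

Derivation:
Pooled variance: s²_p = [30×8² + 24×7²]/(54) = 57.3333
s_p = 7.5719
SE = s_p×√(1/n₁ + 1/n₂) = 7.5719×√(1/31 + 1/25) = 2.0354
t = (x̄₁ - x̄₂)/SE = (47 - 53)/2.0354 = -2.9478
df = 54, t-critical = ±2.005
Decision: reject H₀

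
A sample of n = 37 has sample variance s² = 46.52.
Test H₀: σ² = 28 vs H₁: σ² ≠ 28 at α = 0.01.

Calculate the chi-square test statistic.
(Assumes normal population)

df = n - 1 = 36
χ² = (n-1)s²/σ₀² = 36×46.52/28 = 59.8114
Critical values: χ²_{0.995,36} = 17.887, χ²_{0.005,36} = 61.581
Rejection region: χ² < 17.887 or χ² > 61.581
Decision: fail to reject H₀

Answer: χ² = 59.8114, fail to reject H₀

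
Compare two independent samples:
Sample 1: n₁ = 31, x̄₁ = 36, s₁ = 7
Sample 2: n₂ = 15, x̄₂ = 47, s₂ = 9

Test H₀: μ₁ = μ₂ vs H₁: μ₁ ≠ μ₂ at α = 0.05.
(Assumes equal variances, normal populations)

Answer: t = -4.5462, reject H₀

Derivation:
Pooled variance: s²_p = [30×7² + 14×9²]/(44) = 59.1818
s_p = 7.6930
SE = s_p×√(1/n₁ + 1/n₂) = 7.6930×√(1/31 + 1/15) = 2.4196
t = (x̄₁ - x̄₂)/SE = (36 - 47)/2.4196 = -4.5462
df = 44, t-critical = ±2.015
Decision: reject H₀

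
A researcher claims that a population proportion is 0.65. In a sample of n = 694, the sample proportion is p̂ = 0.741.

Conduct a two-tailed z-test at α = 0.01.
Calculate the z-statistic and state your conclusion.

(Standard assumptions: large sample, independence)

Answer: z = 5.0260, reject H₀

Derivation:
H₀: p = 0.65, H₁: p ≠ 0.65
Standard error: SE = √(p₀(1-p₀)/n) = √(0.65×0.35/694) = 0.018106
z-statistic: z = (p̂ - p₀)/SE = (0.741 - 0.65)/0.018106 = 5.0260
Critical value: z_0.005 = ±2.576
p-value < 0.0001
Decision: reject H₀ at α = 0.01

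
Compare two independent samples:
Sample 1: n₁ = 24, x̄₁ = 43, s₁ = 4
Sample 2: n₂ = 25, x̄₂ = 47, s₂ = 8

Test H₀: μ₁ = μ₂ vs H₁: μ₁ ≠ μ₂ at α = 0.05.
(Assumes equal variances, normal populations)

Pooled variance: s²_p = [23×4² + 24×8²]/(47) = 40.5106
s_p = 6.3648
SE = s_p×√(1/n₁ + 1/n₂) = 6.3648×√(1/24 + 1/25) = 1.8189
t = (x̄₁ - x̄₂)/SE = (43 - 47)/1.8189 = -2.1991
df = 47, t-critical = ±2.012
Decision: reject H₀

Answer: t = -2.1991, reject H₀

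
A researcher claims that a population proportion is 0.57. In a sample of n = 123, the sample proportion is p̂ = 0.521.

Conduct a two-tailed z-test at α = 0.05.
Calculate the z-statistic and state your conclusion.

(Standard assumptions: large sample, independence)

Answer: z = -1.0977, fail to reject H₀

Derivation:
H₀: p = 0.57, H₁: p ≠ 0.57
Standard error: SE = √(p₀(1-p₀)/n) = √(0.57×0.43/123) = 0.044639
z-statistic: z = (p̂ - p₀)/SE = (0.521 - 0.57)/0.044639 = -1.0977
Critical value: z_0.025 = ±1.960
p-value = 0.2723
Decision: fail to reject H₀ at α = 0.05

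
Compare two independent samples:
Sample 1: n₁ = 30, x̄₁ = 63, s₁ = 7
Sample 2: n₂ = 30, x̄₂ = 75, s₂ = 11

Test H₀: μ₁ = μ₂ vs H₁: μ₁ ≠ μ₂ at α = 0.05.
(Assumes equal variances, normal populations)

Pooled variance: s²_p = [29×7² + 29×11²]/(58) = 85.0000
s_p = 9.2195
SE = s_p×√(1/n₁ + 1/n₂) = 9.2195×√(1/30 + 1/30) = 2.3805
t = (x̄₁ - x̄₂)/SE = (63 - 75)/2.3805 = -5.0410
df = 58, t-critical = ±2.002
Decision: reject H₀

Answer: t = -5.0410, reject H₀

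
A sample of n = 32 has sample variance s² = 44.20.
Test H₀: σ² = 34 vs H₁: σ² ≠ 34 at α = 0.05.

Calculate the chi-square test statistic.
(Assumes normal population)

Answer: χ² = 40.3000, fail to reject H₀

Derivation:
df = n - 1 = 31
χ² = (n-1)s²/σ₀² = 31×44.20/34 = 40.3000
Critical values: χ²_{0.975,31} = 17.539, χ²_{0.025,31} = 48.232
Rejection region: χ² < 17.539 or χ² > 48.232
Decision: fail to reject H₀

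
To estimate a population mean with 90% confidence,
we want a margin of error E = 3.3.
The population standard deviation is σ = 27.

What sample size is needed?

Answer: n = 182

Derivation:
z_0.05 = 1.645
n = (z×σ/E)² = (1.645×27/3.3)²
n = 181.1471
Round up: n = 182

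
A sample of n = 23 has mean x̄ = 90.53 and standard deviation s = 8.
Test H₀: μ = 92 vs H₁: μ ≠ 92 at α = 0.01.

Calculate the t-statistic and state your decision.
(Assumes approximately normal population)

Answer: t = -0.8812, fail to reject H₀

Derivation:
df = n - 1 = 22
SE = s/√n = 8/√23 = 1.6681
t = (x̄ - μ₀)/SE = (90.53 - 92)/1.6681 = -0.8812
Critical value: t_{0.005,22} = ±2.819
p-value ≈ 0.3877
Decision: fail to reject H₀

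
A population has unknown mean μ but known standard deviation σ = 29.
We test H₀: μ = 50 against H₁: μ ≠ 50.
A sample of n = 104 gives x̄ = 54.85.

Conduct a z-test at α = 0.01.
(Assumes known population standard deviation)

Answer: z = 1.7055, fail to reject H₀

Derivation:
Standard error: SE = σ/√n = 29/√104 = 2.8437
z-statistic: z = (x̄ - μ₀)/SE = (54.85 - 50)/2.8437 = 1.7055
Critical value: ±2.576
p-value = 0.0881
Decision: fail to reject H₀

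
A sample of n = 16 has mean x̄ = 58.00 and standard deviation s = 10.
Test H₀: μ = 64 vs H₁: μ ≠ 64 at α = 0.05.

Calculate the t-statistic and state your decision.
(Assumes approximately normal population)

df = n - 1 = 15
SE = s/√n = 10/√16 = 2.5000
t = (x̄ - μ₀)/SE = (58.00 - 64)/2.5000 = -2.4000
Critical value: t_{0.025,15} = ±2.131
p-value ≈ 0.0298
Decision: reject H₀

Answer: t = -2.4000, reject H₀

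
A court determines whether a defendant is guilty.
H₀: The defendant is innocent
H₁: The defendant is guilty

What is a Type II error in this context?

A Type I error (probability α) occurs when we reject a true H₀.
A Type II error (probability β) occurs when we fail to reject a false H₀.

Answer: Acquitting a guilty person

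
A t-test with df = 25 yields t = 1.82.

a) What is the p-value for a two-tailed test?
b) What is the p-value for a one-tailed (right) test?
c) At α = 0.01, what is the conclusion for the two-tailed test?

Using t-distribution with df = 25:
a) Two-tailed: p = 2×P(T > 1.82) = 0.0808
b) One-tailed: p = P(T > 1.82) = 0.0404
c) 0.0808 ≥ 0.01, fail to reject H₀

Answer: a) 0.0808, b) 0.0404, c) fail to reject H₀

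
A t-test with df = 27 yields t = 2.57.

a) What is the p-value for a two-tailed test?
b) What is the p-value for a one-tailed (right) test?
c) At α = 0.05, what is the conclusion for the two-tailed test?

Using t-distribution with df = 27:
a) Two-tailed: p = 2×P(T > 2.57) = 0.0160
b) One-tailed: p = P(T > 2.57) = 0.0080
c) 0.0160 < 0.05, reject H₀

Answer: a) 0.0160, b) 0.0080, c) reject H₀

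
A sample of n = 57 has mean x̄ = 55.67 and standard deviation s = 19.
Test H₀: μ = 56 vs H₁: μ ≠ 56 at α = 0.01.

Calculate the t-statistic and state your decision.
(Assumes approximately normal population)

Answer: t = -0.1311, fail to reject H₀

Derivation:
df = n - 1 = 56
SE = s/√n = 19/√57 = 2.5166
t = (x̄ - μ₀)/SE = (55.67 - 56)/2.5166 = -0.1311
Critical value: t_{0.005,56} = ±2.667
p-value ≈ 0.8962
Decision: fail to reject H₀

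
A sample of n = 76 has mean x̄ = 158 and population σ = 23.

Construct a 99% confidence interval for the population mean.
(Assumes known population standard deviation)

Answer: (151.2037, 164.7963)

Derivation:
Confidence level: 99%, α = 0.01
z_0.005 = 2.576
SE = σ/√n = 23/√76 = 2.6383
Margin of error = 2.576 × 2.6383 = 6.7963
CI: x̄ ± margin = 158 ± 6.7963
CI: (151.2037, 164.7963)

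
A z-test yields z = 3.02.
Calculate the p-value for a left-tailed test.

Answer: p-value ≈ 0.9987

Derivation:
For z = 3.02:
p = P(Z < 3.02) = Φ(3.02) = 0.9987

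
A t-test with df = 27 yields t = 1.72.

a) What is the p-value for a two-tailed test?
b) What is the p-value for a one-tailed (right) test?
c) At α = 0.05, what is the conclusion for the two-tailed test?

Using t-distribution with df = 27:
a) Two-tailed: p = 2×P(T > 1.72) = 0.0969
b) One-tailed: p = P(T > 1.72) = 0.0484
c) 0.0969 ≥ 0.05, fail to reject H₀

Answer: a) 0.0969, b) 0.0484, c) fail to reject H₀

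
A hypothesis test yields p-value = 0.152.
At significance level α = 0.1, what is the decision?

Answer: fail to reject H₀

Derivation:
Compare p-value to α:
0.152 ≥ 0.1
Decision: fail to reject H₀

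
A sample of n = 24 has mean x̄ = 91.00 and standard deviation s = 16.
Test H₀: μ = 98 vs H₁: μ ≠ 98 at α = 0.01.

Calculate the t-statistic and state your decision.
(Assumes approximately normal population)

Answer: t = -2.1433, fail to reject H₀

Derivation:
df = n - 1 = 23
SE = s/√n = 16/√24 = 3.2660
t = (x̄ - μ₀)/SE = (91.00 - 98)/3.2660 = -2.1433
Critical value: t_{0.005,23} = ±2.807
p-value ≈ 0.0429
Decision: fail to reject H₀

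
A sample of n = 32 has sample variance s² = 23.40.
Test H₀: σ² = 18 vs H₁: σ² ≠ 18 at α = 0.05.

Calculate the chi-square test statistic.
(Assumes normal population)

df = n - 1 = 31
χ² = (n-1)s²/σ₀² = 31×23.40/18 = 40.3000
Critical values: χ²_{0.975,31} = 17.539, χ²_{0.025,31} = 48.232
Rejection region: χ² < 17.539 or χ² > 48.232
Decision: fail to reject H₀

Answer: χ² = 40.3000, fail to reject H₀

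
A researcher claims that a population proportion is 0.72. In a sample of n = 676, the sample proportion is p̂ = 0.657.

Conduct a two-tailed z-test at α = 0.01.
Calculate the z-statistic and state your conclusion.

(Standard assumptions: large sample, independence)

Answer: z = -3.6482, reject H₀

Derivation:
H₀: p = 0.72, H₁: p ≠ 0.72
Standard error: SE = √(p₀(1-p₀)/n) = √(0.72×0.28/676) = 0.017269
z-statistic: z = (p̂ - p₀)/SE = (0.657 - 0.72)/0.017269 = -3.6482
Critical value: z_0.005 = ±2.576
p-value = 0.0003
Decision: reject H₀ at α = 0.01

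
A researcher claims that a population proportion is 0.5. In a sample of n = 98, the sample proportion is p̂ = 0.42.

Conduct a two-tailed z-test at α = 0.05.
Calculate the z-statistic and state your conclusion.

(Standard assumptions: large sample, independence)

H₀: p = 0.5, H₁: p ≠ 0.5
Standard error: SE = √(p₀(1-p₀)/n) = √(0.5×0.5/98) = 0.050508
z-statistic: z = (p̂ - p₀)/SE = (0.42 - 0.5)/0.050508 = -1.5839
Critical value: z_0.025 = ±1.960
p-value = 0.1132
Decision: fail to reject H₀ at α = 0.05

Answer: z = -1.5839, fail to reject H₀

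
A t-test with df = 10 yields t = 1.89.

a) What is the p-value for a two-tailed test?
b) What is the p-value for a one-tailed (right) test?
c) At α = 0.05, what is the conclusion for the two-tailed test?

Answer: a) 0.0881, b) 0.0440, c) fail to reject H₀

Derivation:
Using t-distribution with df = 10:
a) Two-tailed: p = 2×P(T > 1.89) = 0.0881
b) One-tailed: p = P(T > 1.89) = 0.0440
c) 0.0881 ≥ 0.05, fail to reject H₀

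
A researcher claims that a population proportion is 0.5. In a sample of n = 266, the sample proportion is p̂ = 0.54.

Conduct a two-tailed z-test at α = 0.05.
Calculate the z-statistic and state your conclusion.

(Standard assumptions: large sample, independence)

Answer: z = 1.3048, fail to reject H₀

Derivation:
H₀: p = 0.5, H₁: p ≠ 0.5
Standard error: SE = √(p₀(1-p₀)/n) = √(0.5×0.5/266) = 0.030657
z-statistic: z = (p̂ - p₀)/SE = (0.54 - 0.5)/0.030657 = 1.3048
Critical value: z_0.025 = ±1.960
p-value = 0.1920
Decision: fail to reject H₀ at α = 0.05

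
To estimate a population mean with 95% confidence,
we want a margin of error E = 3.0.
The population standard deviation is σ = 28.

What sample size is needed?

Answer: n = 335

Derivation:
z_0.025 = 1.960
n = (z×σ/E)² = (1.960×28/3.0)²
n = 334.6460
Round up: n = 335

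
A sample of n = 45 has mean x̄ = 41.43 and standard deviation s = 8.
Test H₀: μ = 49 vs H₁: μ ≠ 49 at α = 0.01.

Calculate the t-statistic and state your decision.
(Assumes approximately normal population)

Answer: t = -6.3475, reject H₀

Derivation:
df = n - 1 = 44
SE = s/√n = 8/√45 = 1.1926
t = (x̄ - μ₀)/SE = (41.43 - 49)/1.1926 = -6.3475
Critical value: t_{0.005,44} = ±2.692
p-value < 0.0001
Decision: reject H₀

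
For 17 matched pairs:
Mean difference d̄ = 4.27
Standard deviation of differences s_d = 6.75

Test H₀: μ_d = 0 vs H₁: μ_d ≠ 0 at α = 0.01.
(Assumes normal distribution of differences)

Answer: t = 2.6083, fail to reject H₀

Derivation:
df = n - 1 = 16
SE = s_d/√n = 6.75/√17 = 1.6371
t = d̄/SE = 4.27/1.6371 = 2.6083
Critical value: t_{0.005,16} = ±2.921
p-value ≈ 0.0190
Decision: fail to reject H₀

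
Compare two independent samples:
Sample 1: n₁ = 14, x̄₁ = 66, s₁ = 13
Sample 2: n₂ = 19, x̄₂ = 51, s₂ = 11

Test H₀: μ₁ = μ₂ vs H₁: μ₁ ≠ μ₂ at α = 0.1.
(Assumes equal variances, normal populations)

Pooled variance: s²_p = [13×13² + 18×11²]/(31) = 141.1290
s_p = 11.8798
SE = s_p×√(1/n₁ + 1/n₂) = 11.8798×√(1/14 + 1/19) = 4.1843
t = (x̄₁ - x̄₂)/SE = (66 - 51)/4.1843 = 3.5848
df = 31, t-critical = ±1.696
Decision: reject H₀

Answer: t = 3.5848, reject H₀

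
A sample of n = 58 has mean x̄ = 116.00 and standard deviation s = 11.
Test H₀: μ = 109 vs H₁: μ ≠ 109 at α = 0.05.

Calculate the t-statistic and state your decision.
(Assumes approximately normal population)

df = n - 1 = 57
SE = s/√n = 11/√58 = 1.4444
t = (x̄ - μ₀)/SE = (116.00 - 109)/1.4444 = 4.8463
Critical value: t_{0.025,57} = ±2.002
p-value < 0.0001
Decision: reject H₀

Answer: t = 4.8463, reject H₀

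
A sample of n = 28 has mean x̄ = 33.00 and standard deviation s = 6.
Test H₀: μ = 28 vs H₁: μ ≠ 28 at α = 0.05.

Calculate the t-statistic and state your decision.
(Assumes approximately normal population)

df = n - 1 = 27
SE = s/√n = 6/√28 = 1.1339
t = (x̄ - μ₀)/SE = (33.00 - 28)/1.1339 = 4.4096
Critical value: t_{0.025,27} = ±2.052
p-value ≈ 0.0001
Decision: reject H₀

Answer: t = 4.4096, reject H₀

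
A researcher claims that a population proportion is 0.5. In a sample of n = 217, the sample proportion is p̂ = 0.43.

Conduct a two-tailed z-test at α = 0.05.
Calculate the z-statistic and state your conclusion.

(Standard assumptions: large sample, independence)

Answer: z = -2.0623, reject H₀

Derivation:
H₀: p = 0.5, H₁: p ≠ 0.5
Standard error: SE = √(p₀(1-p₀)/n) = √(0.5×0.5/217) = 0.033942
z-statistic: z = (p̂ - p₀)/SE = (0.43 - 0.5)/0.033942 = -2.0623
Critical value: z_0.025 = ±1.960
p-value = 0.0392
Decision: reject H₀ at α = 0.05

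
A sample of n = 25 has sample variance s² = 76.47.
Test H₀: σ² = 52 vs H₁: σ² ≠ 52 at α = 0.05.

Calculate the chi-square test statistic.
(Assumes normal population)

Answer: χ² = 35.2938, fail to reject H₀

Derivation:
df = n - 1 = 24
χ² = (n-1)s²/σ₀² = 24×76.47/52 = 35.2938
Critical values: χ²_{0.975,24} = 12.401, χ²_{0.025,24} = 39.364
Rejection region: χ² < 12.401 or χ² > 39.364
Decision: fail to reject H₀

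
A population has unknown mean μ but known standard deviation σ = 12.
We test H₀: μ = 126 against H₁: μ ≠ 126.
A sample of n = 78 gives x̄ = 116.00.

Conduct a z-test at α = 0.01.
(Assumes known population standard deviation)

Standard error: SE = σ/√n = 12/√78 = 1.3587
z-statistic: z = (x̄ - μ₀)/SE = (116.00 - 126)/1.3587 = -7.3600
Critical value: ±2.576
p-value < 0.0001
Decision: reject H₀

Answer: z = -7.3600, reject H₀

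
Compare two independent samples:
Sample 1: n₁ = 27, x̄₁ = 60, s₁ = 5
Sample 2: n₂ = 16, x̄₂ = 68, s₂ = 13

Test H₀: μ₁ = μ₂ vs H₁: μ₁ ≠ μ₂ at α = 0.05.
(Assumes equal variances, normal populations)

Pooled variance: s²_p = [26×5² + 15×13²]/(41) = 77.6829
s_p = 8.8138
SE = s_p×√(1/n₁ + 1/n₂) = 8.8138×√(1/27 + 1/16) = 2.7807
t = (x̄₁ - x̄₂)/SE = (60 - 68)/2.7807 = -2.8770
df = 41, t-critical = ±2.020
Decision: reject H₀

Answer: t = -2.8770, reject H₀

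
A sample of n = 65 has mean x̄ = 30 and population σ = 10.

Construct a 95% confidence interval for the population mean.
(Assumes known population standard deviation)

Answer: (27.5690, 32.4310)

Derivation:
Confidence level: 95%, α = 0.05
z_0.025 = 1.960
SE = σ/√n = 10/√65 = 1.2403
Margin of error = 1.960 × 1.2403 = 2.4310
CI: x̄ ± margin = 30 ± 2.4310
CI: (27.5690, 32.4310)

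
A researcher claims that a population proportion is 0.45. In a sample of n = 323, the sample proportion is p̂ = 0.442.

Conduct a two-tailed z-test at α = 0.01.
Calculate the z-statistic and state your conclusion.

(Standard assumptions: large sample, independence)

H₀: p = 0.45, H₁: p ≠ 0.45
Standard error: SE = √(p₀(1-p₀)/n) = √(0.45×0.55/323) = 0.027681
z-statistic: z = (p̂ - p₀)/SE = (0.442 - 0.45)/0.027681 = -0.2890
Critical value: z_0.005 = ±2.576
p-value = 0.7726
Decision: fail to reject H₀ at α = 0.01

Answer: z = -0.2890, fail to reject H₀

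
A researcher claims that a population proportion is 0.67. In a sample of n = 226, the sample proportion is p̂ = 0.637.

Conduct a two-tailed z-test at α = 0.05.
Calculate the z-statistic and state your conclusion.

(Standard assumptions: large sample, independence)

H₀: p = 0.67, H₁: p ≠ 0.67
Standard error: SE = √(p₀(1-p₀)/n) = √(0.67×0.33/226) = 0.031278
z-statistic: z = (p̂ - p₀)/SE = (0.637 - 0.67)/0.031278 = -1.0551
Critical value: z_0.025 = ±1.960
p-value = 0.2914
Decision: fail to reject H₀ at α = 0.05

Answer: z = -1.0551, fail to reject H₀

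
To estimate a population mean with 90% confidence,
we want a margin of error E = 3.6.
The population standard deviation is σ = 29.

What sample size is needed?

Answer: n = 176

Derivation:
z_0.05 = 1.645
n = (z×σ/E)² = (1.645×29/3.6)²
n = 175.5993
Round up: n = 176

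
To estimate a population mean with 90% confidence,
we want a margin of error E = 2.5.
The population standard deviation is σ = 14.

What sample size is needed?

Answer: n = 85

Derivation:
z_0.05 = 1.645
n = (z×σ/E)² = (1.645×14/2.5)²
n = 84.8609
Round up: n = 85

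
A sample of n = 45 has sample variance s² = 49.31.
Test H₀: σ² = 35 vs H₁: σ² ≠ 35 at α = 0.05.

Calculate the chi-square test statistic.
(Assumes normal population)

Answer: χ² = 61.9897, fail to reject H₀

Derivation:
df = n - 1 = 44
χ² = (n-1)s²/σ₀² = 44×49.31/35 = 61.9897
Critical values: χ²_{0.975,44} = 27.575, χ²_{0.025,44} = 64.201
Rejection region: χ² < 27.575 or χ² > 64.201
Decision: fail to reject H₀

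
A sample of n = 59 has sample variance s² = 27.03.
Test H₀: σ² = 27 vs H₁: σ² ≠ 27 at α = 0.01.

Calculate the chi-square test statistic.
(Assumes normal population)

Answer: χ² = 58.0644, fail to reject H₀

Derivation:
df = n - 1 = 58
χ² = (n-1)s²/σ₀² = 58×27.03/27 = 58.0644
Critical values: χ²_{0.995,58} = 34.008, χ²_{0.005,58} = 89.477
Rejection region: χ² < 34.008 or χ² > 89.477
Decision: fail to reject H₀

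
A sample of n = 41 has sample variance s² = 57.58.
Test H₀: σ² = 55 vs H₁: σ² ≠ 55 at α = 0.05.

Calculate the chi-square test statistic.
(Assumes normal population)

df = n - 1 = 40
χ² = (n-1)s²/σ₀² = 40×57.58/55 = 41.8764
Critical values: χ²_{0.975,40} = 24.433, χ²_{0.025,40} = 59.342
Rejection region: χ² < 24.433 or χ² > 59.342
Decision: fail to reject H₀

Answer: χ² = 41.8764, fail to reject H₀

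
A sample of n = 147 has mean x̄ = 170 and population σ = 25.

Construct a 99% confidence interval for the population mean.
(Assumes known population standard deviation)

Confidence level: 99%, α = 0.01
z_0.005 = 2.576
SE = σ/√n = 25/√147 = 2.0620
Margin of error = 2.576 × 2.0620 = 5.3117
CI: x̄ ± margin = 170 ± 5.3117
CI: (164.6883, 175.3117)

Answer: (164.6883, 175.3117)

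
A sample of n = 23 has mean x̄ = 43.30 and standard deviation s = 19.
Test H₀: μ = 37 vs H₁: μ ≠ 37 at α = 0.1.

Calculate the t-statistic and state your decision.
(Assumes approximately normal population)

df = n - 1 = 22
SE = s/√n = 19/√23 = 3.9618
t = (x̄ - μ₀)/SE = (43.30 - 37)/3.9618 = 1.5902
Critical value: t_{0.05,22} = ±1.717
p-value ≈ 0.1261
Decision: fail to reject H₀

Answer: t = 1.5902, fail to reject H₀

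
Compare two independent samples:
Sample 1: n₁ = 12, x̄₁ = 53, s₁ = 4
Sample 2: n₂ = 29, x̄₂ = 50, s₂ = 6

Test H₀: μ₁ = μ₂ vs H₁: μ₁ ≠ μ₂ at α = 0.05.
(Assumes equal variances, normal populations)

Answer: t = 1.5863, fail to reject H₀

Derivation:
Pooled variance: s²_p = [11×4² + 28×6²]/(39) = 30.3590
s_p = 5.5099
SE = s_p×√(1/n₁ + 1/n₂) = 5.5099×√(1/12 + 1/29) = 1.8912
t = (x̄₁ - x̄₂)/SE = (53 - 50)/1.8912 = 1.5863
df = 39, t-critical = ±2.023
Decision: fail to reject H₀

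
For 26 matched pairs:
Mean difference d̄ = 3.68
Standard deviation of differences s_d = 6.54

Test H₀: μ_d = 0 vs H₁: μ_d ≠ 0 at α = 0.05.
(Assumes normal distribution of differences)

Answer: t = 2.8692, reject H₀

Derivation:
df = n - 1 = 25
SE = s_d/√n = 6.54/√26 = 1.2826
t = d̄/SE = 3.68/1.2826 = 2.8692
Critical value: t_{0.025,25} = ±2.060
p-value ≈ 0.0082
Decision: reject H₀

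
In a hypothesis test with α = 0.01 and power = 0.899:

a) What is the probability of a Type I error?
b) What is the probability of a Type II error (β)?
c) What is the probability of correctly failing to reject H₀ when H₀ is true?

a) Type I error probability = α = 0.01
b) Power = P(reject H₀ | H₁ true) = 1 - β = 0.899, so Type II error probability = β = 1 - Power = 0.101
c) P(fail to reject H₀ | H₀ true) = 1 - α = 0.99

Answer: a) 0.01, b) 0.101, c) 0.99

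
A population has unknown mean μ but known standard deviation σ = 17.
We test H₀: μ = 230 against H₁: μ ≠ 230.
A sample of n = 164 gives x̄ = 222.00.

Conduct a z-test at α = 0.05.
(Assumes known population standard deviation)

Standard error: SE = σ/√n = 17/√164 = 1.3275
z-statistic: z = (x̄ - μ₀)/SE = (222.00 - 230)/1.3275 = -6.0264
Critical value: ±1.960
p-value < 0.0001
Decision: reject H₀

Answer: z = -6.0264, reject H₀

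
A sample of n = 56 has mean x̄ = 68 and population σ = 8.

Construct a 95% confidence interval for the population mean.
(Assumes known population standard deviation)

Confidence level: 95%, α = 0.05
z_0.025 = 1.960
SE = σ/√n = 8/√56 = 1.0690
Margin of error = 1.960 × 1.0690 = 2.0952
CI: x̄ ± margin = 68 ± 2.0952
CI: (65.9048, 70.0952)

Answer: (65.9048, 70.0952)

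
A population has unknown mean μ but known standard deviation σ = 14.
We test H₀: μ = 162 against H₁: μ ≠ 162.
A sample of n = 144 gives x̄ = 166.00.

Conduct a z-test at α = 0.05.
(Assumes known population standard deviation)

Answer: z = 3.4285, reject H₀

Derivation:
Standard error: SE = σ/√n = 14/√144 = 1.1667
z-statistic: z = (x̄ - μ₀)/SE = (166.00 - 162)/1.1667 = 3.4285
Critical value: ±1.960
p-value = 0.0006
Decision: reject H₀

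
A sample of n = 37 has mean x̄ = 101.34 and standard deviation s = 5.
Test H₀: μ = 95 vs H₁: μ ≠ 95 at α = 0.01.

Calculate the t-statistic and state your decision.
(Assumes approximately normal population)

df = n - 1 = 36
SE = s/√n = 5/√37 = 0.8220
t = (x̄ - μ₀)/SE = (101.34 - 95)/0.8220 = 7.7129
Critical value: t_{0.005,36} = ±2.719
p-value < 0.0001
Decision: reject H₀

Answer: t = 7.7129, reject H₀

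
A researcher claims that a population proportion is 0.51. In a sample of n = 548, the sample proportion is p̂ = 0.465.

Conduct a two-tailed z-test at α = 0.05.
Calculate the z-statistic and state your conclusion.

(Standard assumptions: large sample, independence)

Answer: z = -2.1072, reject H₀

Derivation:
H₀: p = 0.51, H₁: p ≠ 0.51
Standard error: SE = √(p₀(1-p₀)/n) = √(0.51×0.49/548) = 0.021355
z-statistic: z = (p̂ - p₀)/SE = (0.465 - 0.51)/0.021355 = -2.1072
Critical value: z_0.025 = ±1.960
p-value = 0.0351
Decision: reject H₀ at α = 0.05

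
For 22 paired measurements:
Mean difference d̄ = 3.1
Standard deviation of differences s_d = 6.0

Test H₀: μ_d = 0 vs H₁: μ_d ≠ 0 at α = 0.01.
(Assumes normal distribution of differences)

df = n - 1 = 21
SE = s_d/√n = 6.0/√22 = 1.2792
t = d̄/SE = 3.1/1.2792 = 2.4234
Critical value: t_{0.005,21} = ±2.831
p-value ≈ 0.0245
Decision: fail to reject H₀

Answer: t = 2.4234, fail to reject H₀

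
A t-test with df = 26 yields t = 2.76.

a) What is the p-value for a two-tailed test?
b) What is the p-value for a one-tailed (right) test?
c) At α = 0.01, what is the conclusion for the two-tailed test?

Using t-distribution with df = 26:
a) Two-tailed: p = 2×P(T > 2.76) = 0.0105
b) One-tailed: p = P(T > 2.76) = 0.0052
c) 0.0105 ≥ 0.01, fail to reject H₀

Answer: a) 0.0105, b) 0.0052, c) fail to reject H₀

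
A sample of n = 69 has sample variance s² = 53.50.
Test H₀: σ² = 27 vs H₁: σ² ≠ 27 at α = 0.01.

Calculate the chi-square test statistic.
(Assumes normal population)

df = n - 1 = 68
χ² = (n-1)s²/σ₀² = 68×53.50/27 = 134.7407
Critical values: χ²_{0.995,68} = 41.713, χ²_{0.005,68} = 101.776
Rejection region: χ² < 41.713 or χ² > 101.776
Decision: reject H₀

Answer: χ² = 134.7407, reject H₀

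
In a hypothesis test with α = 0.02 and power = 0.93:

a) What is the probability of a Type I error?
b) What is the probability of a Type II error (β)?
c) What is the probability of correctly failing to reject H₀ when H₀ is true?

Answer: a) 0.02, b) 0.07, c) 0.98

Derivation:
a) Type I error probability = α = 0.02
b) Power = P(reject H₀ | H₁ true) = 1 - β = 0.93, so Type II error probability = β = 1 - Power = 0.07
c) P(fail to reject H₀ | H₀ true) = 1 - α = 0.98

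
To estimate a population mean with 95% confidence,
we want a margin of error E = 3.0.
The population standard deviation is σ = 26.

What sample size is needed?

z_0.025 = 1.960
n = (z×σ/E)² = (1.960×26/3.0)²
n = 288.5468
Round up: n = 289

Answer: n = 289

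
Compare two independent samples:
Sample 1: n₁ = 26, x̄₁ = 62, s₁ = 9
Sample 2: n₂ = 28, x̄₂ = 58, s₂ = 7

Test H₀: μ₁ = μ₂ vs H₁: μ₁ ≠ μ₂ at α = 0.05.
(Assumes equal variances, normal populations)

Answer: t = 1.8303, fail to reject H₀

Derivation:
Pooled variance: s²_p = [25×9² + 27×7²]/(52) = 64.3846
s_p = 8.0240
SE = s_p×√(1/n₁ + 1/n₂) = 8.0240×√(1/26 + 1/28) = 2.1854
t = (x̄₁ - x̄₂)/SE = (62 - 58)/2.1854 = 1.8303
df = 52, t-critical = ±2.007
Decision: fail to reject H₀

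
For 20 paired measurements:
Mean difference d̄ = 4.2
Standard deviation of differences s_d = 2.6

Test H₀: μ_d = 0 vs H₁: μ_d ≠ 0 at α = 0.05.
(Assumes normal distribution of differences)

Answer: t = 7.2239, reject H₀

Derivation:
df = n - 1 = 19
SE = s_d/√n = 2.6/√20 = 0.5814
t = d̄/SE = 4.2/0.5814 = 7.2239
Critical value: t_{0.025,19} = ±2.093
p-value < 0.0001
Decision: reject H₀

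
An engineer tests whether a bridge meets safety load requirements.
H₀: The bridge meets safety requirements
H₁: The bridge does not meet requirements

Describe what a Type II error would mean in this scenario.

Answer: Declaring an unsafe bridge to be safe

Derivation:
Type I error: rejecting H₀ when it is actually true (false positive).
Type II error: failing to reject H₀ when H₁ is actually true (false negative).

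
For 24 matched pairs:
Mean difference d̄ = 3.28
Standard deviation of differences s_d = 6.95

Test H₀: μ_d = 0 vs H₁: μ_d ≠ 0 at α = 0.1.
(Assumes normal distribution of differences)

Answer: t = 2.3120, reject H₀

Derivation:
df = n - 1 = 23
SE = s_d/√n = 6.95/√24 = 1.4187
t = d̄/SE = 3.28/1.4187 = 2.3120
Critical value: t_{0.05,23} = ±1.714
p-value ≈ 0.0301
Decision: reject H₀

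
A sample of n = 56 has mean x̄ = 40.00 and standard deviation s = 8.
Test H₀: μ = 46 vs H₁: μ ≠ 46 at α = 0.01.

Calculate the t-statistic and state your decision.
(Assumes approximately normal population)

Answer: t = -5.6127, reject H₀

Derivation:
df = n - 1 = 55
SE = s/√n = 8/√56 = 1.0690
t = (x̄ - μ₀)/SE = (40.00 - 46)/1.0690 = -5.6127
Critical value: t_{0.005,55} = ±2.668
p-value < 0.0001
Decision: reject H₀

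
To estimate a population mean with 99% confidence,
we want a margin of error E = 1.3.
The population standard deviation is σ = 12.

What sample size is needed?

z_0.005 = 2.576
n = (z×σ/E)² = (2.576×12/1.3)²
n = 565.4152
Round up: n = 566

Answer: n = 566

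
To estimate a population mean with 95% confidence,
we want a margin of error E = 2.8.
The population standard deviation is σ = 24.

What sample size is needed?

z_0.025 = 1.960
n = (z×σ/E)² = (1.960×24/2.8)²
n = 282.2400
Round up: n = 283

Answer: n = 283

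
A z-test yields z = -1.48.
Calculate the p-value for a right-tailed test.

For z = -1.48:
p = P(Z > -1.48) = 1 - Φ(-1.48) = 0.9306

Answer: p-value ≈ 0.9306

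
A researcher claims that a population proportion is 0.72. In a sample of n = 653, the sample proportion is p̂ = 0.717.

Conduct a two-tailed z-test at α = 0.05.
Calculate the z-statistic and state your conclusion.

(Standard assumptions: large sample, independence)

H₀: p = 0.72, H₁: p ≠ 0.72
Standard error: SE = √(p₀(1-p₀)/n) = √(0.72×0.28/653) = 0.017571
z-statistic: z = (p̂ - p₀)/SE = (0.717 - 0.72)/0.017571 = -0.1707
Critical value: z_0.025 = ±1.960
p-value = 0.8645
Decision: fail to reject H₀ at α = 0.05

Answer: z = -0.1707, fail to reject H₀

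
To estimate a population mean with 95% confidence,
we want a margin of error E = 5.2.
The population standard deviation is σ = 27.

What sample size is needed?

Answer: n = 104

Derivation:
z_0.025 = 1.960
n = (z×σ/E)² = (1.960×27/5.2)²
n = 103.5698
Round up: n = 104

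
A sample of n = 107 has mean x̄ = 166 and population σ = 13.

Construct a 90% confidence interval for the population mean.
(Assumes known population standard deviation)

Answer: (163.9326, 168.0674)

Derivation:
Confidence level: 90%, α = 0.1
z_0.05 = 1.645
SE = σ/√n = 13/√107 = 1.2568
Margin of error = 1.645 × 1.2568 = 2.0674
CI: x̄ ± margin = 166 ± 2.0674
CI: (163.9326, 168.0674)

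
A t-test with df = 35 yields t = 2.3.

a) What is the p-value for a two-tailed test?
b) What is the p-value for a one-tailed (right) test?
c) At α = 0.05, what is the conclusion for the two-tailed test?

Using t-distribution with df = 35:
a) Two-tailed: p = 2×P(T > 2.3) = 0.0275
b) One-tailed: p = P(T > 2.3) = 0.0138
c) 0.0275 < 0.05, reject H₀

Answer: a) 0.0275, b) 0.0138, c) reject H₀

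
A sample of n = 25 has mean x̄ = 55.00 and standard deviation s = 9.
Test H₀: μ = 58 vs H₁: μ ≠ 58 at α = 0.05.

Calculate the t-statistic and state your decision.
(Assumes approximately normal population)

Answer: t = -1.6667, fail to reject H₀

Derivation:
df = n - 1 = 24
SE = s/√n = 9/√25 = 1.8000
t = (x̄ - μ₀)/SE = (55.00 - 58)/1.8000 = -1.6667
Critical value: t_{0.025,24} = ±2.064
p-value ≈ 0.1086
Decision: fail to reject H₀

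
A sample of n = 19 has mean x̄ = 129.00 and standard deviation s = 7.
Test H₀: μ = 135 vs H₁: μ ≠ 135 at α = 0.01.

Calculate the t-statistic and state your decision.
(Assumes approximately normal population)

df = n - 1 = 18
SE = s/√n = 7/√19 = 1.6059
t = (x̄ - μ₀)/SE = (129.00 - 135)/1.6059 = -3.7362
Critical value: t_{0.005,18} = ±2.878
p-value ≈ 0.0015
Decision: reject H₀

Answer: t = -3.7362, reject H₀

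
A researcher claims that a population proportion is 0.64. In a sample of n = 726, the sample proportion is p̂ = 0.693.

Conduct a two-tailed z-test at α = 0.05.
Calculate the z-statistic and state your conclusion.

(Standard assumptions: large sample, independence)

Answer: z = 2.9752, reject H₀

Derivation:
H₀: p = 0.64, H₁: p ≠ 0.64
Standard error: SE = √(p₀(1-p₀)/n) = √(0.64×0.36/726) = 0.017814
z-statistic: z = (p̂ - p₀)/SE = (0.693 - 0.64)/0.017814 = 2.9752
Critical value: z_0.025 = ±1.960
p-value = 0.0029
Decision: reject H₀ at α = 0.05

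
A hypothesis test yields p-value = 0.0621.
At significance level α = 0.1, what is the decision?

Compare p-value to α:
0.0621 < 0.1
Decision: reject H₀

Answer: reject H₀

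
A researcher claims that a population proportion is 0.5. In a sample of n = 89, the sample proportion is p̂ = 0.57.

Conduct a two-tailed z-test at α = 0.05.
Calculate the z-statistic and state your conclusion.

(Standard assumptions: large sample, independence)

H₀: p = 0.5, H₁: p ≠ 0.5
Standard error: SE = √(p₀(1-p₀)/n) = √(0.5×0.5/89) = 0.053000
z-statistic: z = (p̂ - p₀)/SE = (0.57 - 0.5)/0.053000 = 1.3208
Critical value: z_0.025 = ±1.960
p-value = 0.1866
Decision: fail to reject H₀ at α = 0.05

Answer: z = 1.3208, fail to reject H₀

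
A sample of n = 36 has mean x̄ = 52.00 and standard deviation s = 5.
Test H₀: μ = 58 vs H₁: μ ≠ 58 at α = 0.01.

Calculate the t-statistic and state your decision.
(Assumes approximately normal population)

Answer: t = -7.2003, reject H₀

Derivation:
df = n - 1 = 35
SE = s/√n = 5/√36 = 0.8333
t = (x̄ - μ₀)/SE = (52.00 - 58)/0.8333 = -7.2003
Critical value: t_{0.005,35} = ±2.724
p-value < 0.0001
Decision: reject H₀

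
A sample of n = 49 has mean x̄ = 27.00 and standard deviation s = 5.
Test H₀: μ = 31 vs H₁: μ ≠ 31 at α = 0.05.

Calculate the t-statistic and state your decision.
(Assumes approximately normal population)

Answer: t = -5.5999, reject H₀

Derivation:
df = n - 1 = 48
SE = s/√n = 5/√49 = 0.7143
t = (x̄ - μ₀)/SE = (27.00 - 31)/0.7143 = -5.5999
Critical value: t_{0.025,48} = ±2.011
p-value < 0.0001
Decision: reject H₀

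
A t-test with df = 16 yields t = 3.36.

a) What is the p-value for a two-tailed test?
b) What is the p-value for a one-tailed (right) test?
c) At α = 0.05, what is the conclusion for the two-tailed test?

Answer: a) 0.0040, b) 0.0020, c) reject H₀

Derivation:
Using t-distribution with df = 16:
a) Two-tailed: p = 2×P(T > 3.36) = 0.0040
b) One-tailed: p = P(T > 3.36) = 0.0020
c) 0.0040 < 0.05, reject H₀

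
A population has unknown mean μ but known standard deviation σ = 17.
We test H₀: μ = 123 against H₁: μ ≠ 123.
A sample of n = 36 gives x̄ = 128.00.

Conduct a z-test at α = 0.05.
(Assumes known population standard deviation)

Answer: z = 1.7647, fail to reject H₀

Derivation:
Standard error: SE = σ/√n = 17/√36 = 2.8333
z-statistic: z = (x̄ - μ₀)/SE = (128.00 - 123)/2.8333 = 1.7647
Critical value: ±1.960
p-value = 0.0776
Decision: fail to reject H₀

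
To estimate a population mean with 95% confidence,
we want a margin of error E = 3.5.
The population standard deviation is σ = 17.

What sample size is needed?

z_0.025 = 1.960
n = (z×σ/E)² = (1.960×17/3.5)²
n = 90.6304
Round up: n = 91

Answer: n = 91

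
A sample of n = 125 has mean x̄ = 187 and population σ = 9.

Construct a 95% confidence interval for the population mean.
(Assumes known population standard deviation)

Answer: (185.4222, 188.5778)

Derivation:
Confidence level: 95%, α = 0.05
z_0.025 = 1.960
SE = σ/√n = 9/√125 = 0.8050
Margin of error = 1.960 × 0.8050 = 1.5778
CI: x̄ ± margin = 187 ± 1.5778
CI: (185.4222, 188.5778)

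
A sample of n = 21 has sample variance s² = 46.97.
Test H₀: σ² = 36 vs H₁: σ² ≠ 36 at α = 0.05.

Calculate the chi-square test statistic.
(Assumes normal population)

Answer: χ² = 26.0944, fail to reject H₀

Derivation:
df = n - 1 = 20
χ² = (n-1)s²/σ₀² = 20×46.97/36 = 26.0944
Critical values: χ²_{0.975,20} = 9.591, χ²_{0.025,20} = 34.170
Rejection region: χ² < 9.591 or χ² > 34.170
Decision: fail to reject H₀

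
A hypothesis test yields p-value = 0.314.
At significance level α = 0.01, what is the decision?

Compare p-value to α:
0.314 ≥ 0.01
Decision: fail to reject H₀

Answer: fail to reject H₀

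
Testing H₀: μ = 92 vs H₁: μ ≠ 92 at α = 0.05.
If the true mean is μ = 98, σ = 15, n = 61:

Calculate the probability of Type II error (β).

SE = σ/√n = 15/√61 = 1.9206
Critical values: μ₀ ± z_0.025×SE = 92 ± 1.960×1.9206
Acceptance region: (88.2356, 95.7644)
Under H₁ (μ = 98): z_high = (95.7644 - 98)/1.9206 = -1.1640, z_low = (88.2356 - 98)/1.9206 = -5.0840
β = P(not reject | H₁) = Φ(-1.1640) - Φ(-5.0840) ≈ 0.1222

Answer: β ≈ 0.1222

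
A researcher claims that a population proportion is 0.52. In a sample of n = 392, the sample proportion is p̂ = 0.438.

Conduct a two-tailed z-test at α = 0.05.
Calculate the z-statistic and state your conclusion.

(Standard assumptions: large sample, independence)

H₀: p = 0.52, H₁: p ≠ 0.52
Standard error: SE = √(p₀(1-p₀)/n) = √(0.52×0.48/392) = 0.025234
z-statistic: z = (p̂ - p₀)/SE = (0.438 - 0.52)/0.025234 = -3.2496
Critical value: z_0.025 = ±1.960
p-value = 0.0012
Decision: reject H₀ at α = 0.05

Answer: z = -3.2496, reject H₀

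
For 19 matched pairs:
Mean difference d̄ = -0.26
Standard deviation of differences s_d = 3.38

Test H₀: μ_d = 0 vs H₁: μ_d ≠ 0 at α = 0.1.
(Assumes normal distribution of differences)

Answer: t = -0.3353, fail to reject H₀

Derivation:
df = n - 1 = 18
SE = s_d/√n = 3.38/√19 = 0.7754
t = d̄/SE = -0.26/0.7754 = -0.3353
Critical value: t_{0.05,18} = ±1.734
p-value ≈ 0.7413
Decision: fail to reject H₀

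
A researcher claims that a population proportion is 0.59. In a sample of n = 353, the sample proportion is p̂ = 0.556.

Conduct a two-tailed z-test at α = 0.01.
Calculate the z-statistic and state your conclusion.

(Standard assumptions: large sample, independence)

Answer: z = -1.2988, fail to reject H₀

Derivation:
H₀: p = 0.59, H₁: p ≠ 0.59
Standard error: SE = √(p₀(1-p₀)/n) = √(0.59×0.41/353) = 0.026178
z-statistic: z = (p̂ - p₀)/SE = (0.556 - 0.59)/0.026178 = -1.2988
Critical value: z_0.005 = ±2.576
p-value = 0.1940
Decision: fail to reject H₀ at α = 0.01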